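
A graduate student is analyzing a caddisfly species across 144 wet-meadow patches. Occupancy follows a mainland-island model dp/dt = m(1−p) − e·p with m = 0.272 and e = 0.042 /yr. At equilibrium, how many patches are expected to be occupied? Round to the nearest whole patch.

p* = m/(m+e) = 0.272/0.3140 = 0.8662.
Expected occupied patches = N × p* = 144 × 0.8662 = 124.74 ≈ 125.

125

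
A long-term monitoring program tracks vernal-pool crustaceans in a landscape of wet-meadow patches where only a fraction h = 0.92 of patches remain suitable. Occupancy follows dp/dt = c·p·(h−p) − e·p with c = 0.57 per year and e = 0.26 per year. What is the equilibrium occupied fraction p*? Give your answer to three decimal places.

0.464

Setting dp/dt = 0 and dividing by p* gives c·(h−p*) = e.
So p* = h − e/c = 0.92 − 0.26/0.57 = 0.92 − 0.4561 = 0.4639.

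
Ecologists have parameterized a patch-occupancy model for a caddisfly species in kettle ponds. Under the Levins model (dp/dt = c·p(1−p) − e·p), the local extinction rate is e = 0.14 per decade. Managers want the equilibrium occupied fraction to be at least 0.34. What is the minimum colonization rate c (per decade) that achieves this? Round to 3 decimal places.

0.212

p* = 1 − e/c ≥ 0.34 requires e/c ≤ 0.6600, i.e. c ≥ e/0.6600.
c_min = 0.14/0.6600 = 0.2121.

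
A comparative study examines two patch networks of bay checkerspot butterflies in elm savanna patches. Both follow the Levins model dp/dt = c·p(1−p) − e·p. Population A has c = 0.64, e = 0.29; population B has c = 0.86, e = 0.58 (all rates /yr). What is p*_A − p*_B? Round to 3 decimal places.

0.221

A: p*_A = 1 − 0.29/0.64 = 0.5469.
B: p*_B = 1 − 0.58/0.86 = 0.3256.
p*_A − p*_B = 0.5469 − 0.3256 = 0.2213.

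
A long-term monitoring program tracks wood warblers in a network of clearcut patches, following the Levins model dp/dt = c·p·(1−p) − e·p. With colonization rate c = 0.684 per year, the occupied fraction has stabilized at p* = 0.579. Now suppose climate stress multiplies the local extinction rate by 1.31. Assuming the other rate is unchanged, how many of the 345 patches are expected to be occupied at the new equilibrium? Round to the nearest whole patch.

Balance c(1−p*) = e gives e = 0.684×(1 − 0.57900) = 0.28796.
New p* = 1 − e/c = 1 − 0.37723/0.68400 = 0.44849.
Expected occupied = 345 × 0.44849 = 154.73 ≈ 155.

155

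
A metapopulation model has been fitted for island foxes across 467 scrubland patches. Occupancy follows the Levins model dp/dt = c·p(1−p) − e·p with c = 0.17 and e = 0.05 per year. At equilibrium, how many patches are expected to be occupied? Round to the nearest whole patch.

p* = 1 − e/c = 1 − 0.05/0.17 = 0.7059.
Expected occupied patches = N × p* = 467 × 0.7059 = 329.65 ≈ 330.

330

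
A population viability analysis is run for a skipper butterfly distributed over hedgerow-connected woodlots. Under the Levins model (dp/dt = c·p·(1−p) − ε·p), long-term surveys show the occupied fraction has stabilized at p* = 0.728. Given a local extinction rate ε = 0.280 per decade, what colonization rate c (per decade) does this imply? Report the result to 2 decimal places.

At equilibrium c(1−p*) = ε, so c = ε/(1−p*).
c = 0.280/(1 − 0.728) = 0.280/0.2720 = 1.0294.

1.03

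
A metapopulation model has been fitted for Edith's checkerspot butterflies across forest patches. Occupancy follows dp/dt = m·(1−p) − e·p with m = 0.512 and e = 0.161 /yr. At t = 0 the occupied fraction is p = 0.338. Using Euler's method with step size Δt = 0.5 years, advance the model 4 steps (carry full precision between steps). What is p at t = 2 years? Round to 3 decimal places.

0.679

Update rule: p ← p + [m·(1−p) − e·p]·Δt with Δt = 0.5.
step 1: Δp = +0.14226, p = 0.48026
step 2: Δp = +0.09439, p = 0.57465
step 3: Δp = +0.06263, p = 0.63728
step 4: Δp = +0.04155, p = 0.67884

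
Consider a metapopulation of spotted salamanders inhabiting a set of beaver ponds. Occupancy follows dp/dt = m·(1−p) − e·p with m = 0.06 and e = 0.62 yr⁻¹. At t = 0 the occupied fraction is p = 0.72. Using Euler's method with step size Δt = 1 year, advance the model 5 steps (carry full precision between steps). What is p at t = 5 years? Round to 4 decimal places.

0.0904

Update rule: p ← p + [m·(1−p) − e·p]·Δt with Δt = 1.
p: 0.72000 → 0.29040  (Δp = -0.42960)
p: 0.29040 → 0.15293  (Δp = -0.13747)
p: 0.15293 → 0.10894  (Δp = -0.04399)
p: 0.10894 → 0.09486  (Δp = -0.01408)
p: 0.09486 → 0.09036  (Δp = -0.00450)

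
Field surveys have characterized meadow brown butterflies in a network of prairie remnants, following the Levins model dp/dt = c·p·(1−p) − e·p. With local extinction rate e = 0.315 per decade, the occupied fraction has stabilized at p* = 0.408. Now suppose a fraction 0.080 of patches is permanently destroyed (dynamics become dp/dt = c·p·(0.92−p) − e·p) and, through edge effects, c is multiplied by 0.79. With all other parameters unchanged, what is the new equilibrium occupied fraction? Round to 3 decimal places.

0.171

Balance c(1−p*) = e gives c = e/(1 − 0.40800) = 0.315/0.59200 = 0.53209.
New p* = 0.92 − e/c = 0.92 − 0.31500/0.42035 = 0.17062.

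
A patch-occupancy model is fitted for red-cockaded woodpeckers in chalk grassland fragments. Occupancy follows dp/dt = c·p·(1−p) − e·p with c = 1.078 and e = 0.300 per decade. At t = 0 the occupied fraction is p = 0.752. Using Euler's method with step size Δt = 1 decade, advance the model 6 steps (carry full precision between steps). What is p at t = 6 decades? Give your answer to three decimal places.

0.722

Update rule: p ← p + [c·p·(1−p) − e·p]·Δt with Δt = 1.
t = 1: p = 0.75200 + (-0.02456) = 0.72744
t = 2: p = 0.72744 + (-0.00450) = 0.72294
t = 3: p = 0.72294 + (-0.00096) = 0.72198
t = 4: p = 0.72198 + (-0.00021) = 0.72177
t = 5: p = 0.72177 + (-0.00005) = 0.72172
t = 6: p = 0.72172 + (-0.00001) = 0.72171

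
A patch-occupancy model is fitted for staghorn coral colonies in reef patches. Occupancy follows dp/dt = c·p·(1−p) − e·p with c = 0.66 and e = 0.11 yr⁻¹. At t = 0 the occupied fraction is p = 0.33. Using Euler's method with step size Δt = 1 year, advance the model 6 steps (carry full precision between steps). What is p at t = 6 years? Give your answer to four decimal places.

Update rule: p ← p + [c·p·(1−p) − e·p]·Δt with Δt = 1.
t = 1: p = 0.33000 + (+0.10963) = 0.43963
t = 2: p = 0.43963 + (+0.11424) = 0.55386
t = 3: p = 0.55386 + (+0.10216) = 0.65602
t = 4: p = 0.65602 + (+0.07677) = 0.73279
t = 5: p = 0.73279 + (+0.04863) = 0.78142
t = 6: p = 0.78142 + (+0.02677) = 0.80819

0.8082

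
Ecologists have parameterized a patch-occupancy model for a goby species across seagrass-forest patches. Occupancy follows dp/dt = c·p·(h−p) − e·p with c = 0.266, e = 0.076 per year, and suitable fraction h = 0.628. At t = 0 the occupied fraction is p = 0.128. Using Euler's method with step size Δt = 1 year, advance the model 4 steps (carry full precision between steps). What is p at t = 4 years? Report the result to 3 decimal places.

Update rule: p ← p + [c·p·(h−p) − e·p]·Δt with Δt = 1.
t = 1: p = 0.12800 + (+0.00730) = 0.13530
t = 2: p = 0.13530 + (+0.00745) = 0.14275
t = 3: p = 0.14275 + (+0.00758) = 0.15032
t = 4: p = 0.15032 + (+0.00768) = 0.15800

0.158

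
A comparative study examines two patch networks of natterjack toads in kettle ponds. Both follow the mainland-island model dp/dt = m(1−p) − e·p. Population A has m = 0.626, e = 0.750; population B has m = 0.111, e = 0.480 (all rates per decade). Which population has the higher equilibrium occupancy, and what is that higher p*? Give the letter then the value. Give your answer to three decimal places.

A: p*_A = m/(m+e) = 0.626/1.3760 = 0.4549.
B: p*_B = 0.111/0.5910 = 0.1878.
A is higher at 0.4549.

A, 0.455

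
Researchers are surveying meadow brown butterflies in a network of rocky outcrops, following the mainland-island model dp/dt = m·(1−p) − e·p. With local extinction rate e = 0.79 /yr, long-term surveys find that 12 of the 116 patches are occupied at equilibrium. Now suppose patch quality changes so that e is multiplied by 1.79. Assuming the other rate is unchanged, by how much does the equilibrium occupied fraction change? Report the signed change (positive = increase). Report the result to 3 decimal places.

-0.043

Observed p* = 12/116 = 0.10345.
Balance m(1−p*) = e·p* gives m = e·p*/(1−p*) = 0.79×0.10345/0.89655 = 0.09116.
New p* = m/(m+e) = 0.09116/(0.09116+1.41410) = 0.06056.
Δp* = 0.06056 − 0.10345 = -0.04289.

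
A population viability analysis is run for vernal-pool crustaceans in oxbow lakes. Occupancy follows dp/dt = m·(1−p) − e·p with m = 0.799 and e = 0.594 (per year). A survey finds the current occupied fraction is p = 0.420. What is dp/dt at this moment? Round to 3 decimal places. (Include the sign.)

Colonization term: m·(1−p) = 0.799×0.5800 = 0.46342.
Extinction term: e·p = 0.24948.
dp/dt = 0.46342 − 0.24948 = 0.21394.

0.214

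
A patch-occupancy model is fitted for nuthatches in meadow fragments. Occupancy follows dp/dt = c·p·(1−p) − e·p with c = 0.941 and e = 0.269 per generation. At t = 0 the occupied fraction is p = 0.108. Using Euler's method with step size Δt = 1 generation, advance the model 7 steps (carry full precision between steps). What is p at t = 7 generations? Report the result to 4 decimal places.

0.6934

Update rule: p ← p + [c·p·(1−p) − e·p]·Δt with Δt = 1.
p: 0.10800 → 0.16960  (Δp = +0.06160)
p: 0.16960 → 0.25650  (Δp = +0.08690)
p: 0.25650 → 0.36696  (Δp = +0.11046)
p: 0.36696 → 0.48685  (Δp = +0.11988)
p: 0.48685 → 0.59097  (Δp = +0.10413)
p: 0.59097 → 0.65946  (Δp = +0.06849)
p: 0.65946 → 0.69339  (Δp = +0.03393)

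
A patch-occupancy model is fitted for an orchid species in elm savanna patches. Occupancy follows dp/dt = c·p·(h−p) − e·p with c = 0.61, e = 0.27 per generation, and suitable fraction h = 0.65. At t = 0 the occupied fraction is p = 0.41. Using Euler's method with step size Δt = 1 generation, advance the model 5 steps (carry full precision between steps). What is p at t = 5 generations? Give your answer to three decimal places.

0.271

Update rule: p ← p + [c·p·(h−p) − e·p]·Δt with Δt = 1.
t = 1: p = 0.41000 + (-0.05068) = 0.35932
t = 2: p = 0.35932 + (-0.03330) = 0.32602
t = 3: p = 0.32602 + (-0.02359) = 0.30242
t = 4: p = 0.30242 + (-0.01753) = 0.28489
t = 5: p = 0.28489 + (-0.01347) = 0.27142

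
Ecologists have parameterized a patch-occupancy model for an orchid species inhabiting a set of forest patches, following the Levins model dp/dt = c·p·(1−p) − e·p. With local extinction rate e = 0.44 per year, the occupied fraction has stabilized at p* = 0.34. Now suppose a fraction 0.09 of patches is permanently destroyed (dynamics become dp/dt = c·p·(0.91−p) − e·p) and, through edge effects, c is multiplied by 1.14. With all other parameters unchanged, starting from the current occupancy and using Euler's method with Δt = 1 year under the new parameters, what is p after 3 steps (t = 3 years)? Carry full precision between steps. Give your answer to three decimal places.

Balance c(1−p*) = e gives c = e/(1 − 0.34000) = 0.44/0.66000 = 0.66667.
Starting from p₀ = 0.34000; update p ← p + (dp/dt)·Δt with the new parameters.
  1  |  dp/dt·Δt = -0.002312  |  p_1 = 0.337688
  2  |  dp/dt·Δt = -0.001703  |  p_2 = 0.335985
  3  |  dp/dt·Δt = -0.001259  |  p_3 = 0.334726

0.335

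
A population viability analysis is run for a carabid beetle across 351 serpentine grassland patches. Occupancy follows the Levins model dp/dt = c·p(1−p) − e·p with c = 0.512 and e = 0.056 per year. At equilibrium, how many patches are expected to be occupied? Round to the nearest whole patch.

p* = 1 − e/c = 1 − 0.056/0.512 = 0.8906.
Expected occupied patches = N × p* = 351 × 0.8906 = 312.61 ≈ 313.

313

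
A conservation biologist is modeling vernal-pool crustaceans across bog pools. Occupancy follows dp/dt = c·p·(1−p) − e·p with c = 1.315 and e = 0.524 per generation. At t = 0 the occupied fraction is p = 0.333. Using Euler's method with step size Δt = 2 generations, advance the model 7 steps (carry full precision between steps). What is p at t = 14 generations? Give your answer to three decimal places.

0.600

Update rule: p ← p + [c·p·(1−p) − e·p]·Δt with Δt = 2.
  1  |  dp/dt·Δt = +0.235168  |  p_1 = 0.568168
  2  |  dp/dt·Δt = +0.049839  |  p_2 = 0.618007
  3  |  dp/dt·Δt = -0.026795  |  p_3 = 0.591211
  4  |  dp/dt·Δt = +0.016030  |  p_4 = 0.607242
  5  |  dp/dt·Δt = -0.009136  |  p_5 = 0.598105
  6  |  dp/dt·Δt = +0.005373  |  p_6 = 0.603478
  7  |  dp/dt·Δt = -0.003106  |  p_7 = 0.600372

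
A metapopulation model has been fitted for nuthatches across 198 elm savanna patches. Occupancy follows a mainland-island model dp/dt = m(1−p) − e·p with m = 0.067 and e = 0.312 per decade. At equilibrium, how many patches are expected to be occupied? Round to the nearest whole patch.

p* = m/(m+e) = 0.067/0.3790 = 0.1768.
Expected occupied patches = N × p* = 198 × 0.1768 = 35.00 ≈ 35.

35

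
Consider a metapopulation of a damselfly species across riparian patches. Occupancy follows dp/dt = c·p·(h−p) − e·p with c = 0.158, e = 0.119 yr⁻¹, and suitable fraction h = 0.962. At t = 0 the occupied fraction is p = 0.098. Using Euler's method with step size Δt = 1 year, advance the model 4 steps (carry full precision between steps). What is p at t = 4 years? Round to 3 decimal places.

Update rule: p ← p + [c·p·(h−p) − e·p]·Δt with Δt = 1.
t = 1: p = 0.09800 + (+0.00172) = 0.09972
t = 2: p = 0.09972 + (+0.00172) = 0.10144
t = 3: p = 0.10144 + (+0.00172) = 0.10316
t = 4: p = 0.10316 + (+0.00172) = 0.10488

0.105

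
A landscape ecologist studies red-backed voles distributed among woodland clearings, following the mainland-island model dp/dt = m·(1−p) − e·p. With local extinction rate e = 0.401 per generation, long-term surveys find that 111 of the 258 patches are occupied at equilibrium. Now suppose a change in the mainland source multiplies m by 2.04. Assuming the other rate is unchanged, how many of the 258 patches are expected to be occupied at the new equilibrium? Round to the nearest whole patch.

156

Observed p* = 111/258 = 0.43023.
Balance m(1−p*) = e·p* gives m = e·p*/(1−p*) = 0.401×0.43023/0.56977 = 0.30279.
New p* = m/(m+e) = 0.61769/(0.61769+0.40100) = 0.60636.
Expected occupied = 258 × 0.60636 = 156.44 ≈ 156.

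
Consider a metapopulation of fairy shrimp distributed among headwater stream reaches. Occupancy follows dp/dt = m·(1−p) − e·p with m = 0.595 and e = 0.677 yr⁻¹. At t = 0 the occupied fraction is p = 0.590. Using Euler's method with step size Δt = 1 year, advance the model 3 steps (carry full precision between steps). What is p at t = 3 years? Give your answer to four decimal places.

0.4653

Update rule: p ← p + [m·(1−p) − e·p]·Δt with Δt = 1.
t = 1: p = 0.59000 + (-0.15548) = 0.43452
t = 2: p = 0.43452 + (+0.04229) = 0.47681
t = 3: p = 0.47681 + (-0.01150) = 0.46531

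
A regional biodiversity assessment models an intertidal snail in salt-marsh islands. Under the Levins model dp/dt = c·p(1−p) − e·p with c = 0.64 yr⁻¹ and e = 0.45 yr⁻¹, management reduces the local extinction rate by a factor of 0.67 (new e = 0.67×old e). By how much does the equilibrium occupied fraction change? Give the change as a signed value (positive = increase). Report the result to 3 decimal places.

Before: p* = 1 − 0.45/0.64 = 0.2969.
After the change, c = 0.64, e = 0.3015, so p* = 1 − 0.3015/0.64 = 0.5289.
Δp* = 0.5289 − 0.2969 = +0.2320.

0.232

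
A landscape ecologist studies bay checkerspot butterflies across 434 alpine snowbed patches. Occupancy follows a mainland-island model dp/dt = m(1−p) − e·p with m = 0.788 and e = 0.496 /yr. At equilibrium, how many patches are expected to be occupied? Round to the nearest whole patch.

266

p* = m/(m+e) = 0.788/1.2840 = 0.6137.
Expected occupied patches = N × p* = 434 × 0.6137 = 266.35 ≈ 266.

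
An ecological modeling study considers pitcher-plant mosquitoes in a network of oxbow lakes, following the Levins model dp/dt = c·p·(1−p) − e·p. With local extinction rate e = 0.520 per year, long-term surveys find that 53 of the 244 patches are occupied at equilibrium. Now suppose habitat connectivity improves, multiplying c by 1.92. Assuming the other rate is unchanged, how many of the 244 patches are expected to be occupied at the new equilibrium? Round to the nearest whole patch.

Observed p* = 53/244 = 0.21721.
Balance c(1−p*) = e gives c = e/(1 − 0.21721) = 0.520/0.78279 = 0.66429.
New p* = 1 − e/c = 1 − 0.52000/1.27544 = 0.59230.
Expected occupied = 244 × 0.59230 = 144.52 ≈ 145.

145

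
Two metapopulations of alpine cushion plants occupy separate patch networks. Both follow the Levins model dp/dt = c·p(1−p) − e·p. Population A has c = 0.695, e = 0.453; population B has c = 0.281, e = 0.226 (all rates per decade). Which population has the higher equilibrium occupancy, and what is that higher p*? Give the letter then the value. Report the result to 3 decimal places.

A, 0.348

A: p*_A = 1 − 0.453/0.695 = 0.3482.
B: p*_B = 1 − 0.226/0.281 = 0.1957.
A is higher at 0.3482.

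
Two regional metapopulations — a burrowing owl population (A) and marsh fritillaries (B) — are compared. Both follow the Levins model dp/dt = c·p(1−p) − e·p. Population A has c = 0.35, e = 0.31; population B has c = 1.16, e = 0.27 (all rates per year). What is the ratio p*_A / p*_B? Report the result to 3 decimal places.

0.149

A: p*_A = 1 − 0.31/0.35 = 0.1143.
B: p*_B = 1 − 0.27/1.16 = 0.7672.
p*_A / p*_B = 0.1143/0.7672 = 0.1490.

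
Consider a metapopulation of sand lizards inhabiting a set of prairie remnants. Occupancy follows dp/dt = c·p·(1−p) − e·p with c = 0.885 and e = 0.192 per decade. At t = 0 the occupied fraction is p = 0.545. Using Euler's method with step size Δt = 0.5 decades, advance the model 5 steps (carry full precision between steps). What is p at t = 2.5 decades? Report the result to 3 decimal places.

Update rule: p ← p + [c·p·(1−p) − e·p]·Δt with Δt = 0.5.
p: 0.54500 → 0.60241  (Δp = +0.05741)
p: 0.60241 → 0.65056  (Δp = +0.04815)
p: 0.65056 → 0.68870  (Δp = +0.03814)
p: 0.68870 → 0.71745  (Δp = +0.02875)
p: 0.71745 → 0.73828  (Δp = +0.02083)

0.738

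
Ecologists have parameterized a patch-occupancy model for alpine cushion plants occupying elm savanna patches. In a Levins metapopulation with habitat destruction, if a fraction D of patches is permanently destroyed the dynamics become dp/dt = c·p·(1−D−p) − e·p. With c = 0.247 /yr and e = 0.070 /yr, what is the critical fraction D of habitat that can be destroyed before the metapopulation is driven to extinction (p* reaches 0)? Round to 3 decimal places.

0.717

The nontrivial equilibrium is p* = (1−D) − e/c; extinction occurs when this hits zero.
So D_crit = 1 − e/c = 1 − 0.070/0.247 = 1 − 0.2834 = 0.7166.
This equals the undisturbed p*, a classic result of Lande's extension.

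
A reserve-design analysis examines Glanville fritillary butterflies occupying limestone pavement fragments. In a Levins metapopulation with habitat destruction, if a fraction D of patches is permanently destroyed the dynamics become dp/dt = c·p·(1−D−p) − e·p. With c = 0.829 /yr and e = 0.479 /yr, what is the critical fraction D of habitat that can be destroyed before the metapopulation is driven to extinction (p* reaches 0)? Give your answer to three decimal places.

0.422

The nontrivial equilibrium is p* = (1−D) − e/c; extinction occurs when this hits zero.
So D_crit = 1 − e/c = 1 − 0.479/0.829 = 1 − 0.5778 = 0.4222.
Note this equals the original equilibrium occupancy — the Levins extinction-debt result.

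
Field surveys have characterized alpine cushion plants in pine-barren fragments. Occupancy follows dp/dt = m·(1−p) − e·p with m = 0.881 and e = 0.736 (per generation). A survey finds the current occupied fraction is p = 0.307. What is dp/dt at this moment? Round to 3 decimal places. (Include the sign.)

0.385

Colonization term: m·(1−p) = 0.881×0.6930 = 0.61053.
Extinction term: e·p = 0.22595.
dp/dt = 0.61053 − 0.22595 = 0.38458.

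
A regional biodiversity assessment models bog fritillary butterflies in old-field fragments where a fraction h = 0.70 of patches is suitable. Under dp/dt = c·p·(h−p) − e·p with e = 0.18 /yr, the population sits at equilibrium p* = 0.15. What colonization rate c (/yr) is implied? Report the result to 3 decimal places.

0.327

At equilibrium c(h−p*) = e, so c = e/(h−p*).
c = 0.18/(0.70 − 0.15) = 0.18/0.5500 = 0.3273.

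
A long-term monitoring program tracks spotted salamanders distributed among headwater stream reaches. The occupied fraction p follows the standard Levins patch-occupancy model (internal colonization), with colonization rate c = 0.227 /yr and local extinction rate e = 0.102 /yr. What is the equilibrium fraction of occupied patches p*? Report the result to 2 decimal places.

0.55

Setting dp/dt = 0 and dividing through by p* gives c·(1−p*) = e.
So p* = 1 − e/c = 1 − 0.102/0.227 = 1 − 0.4493 = 0.5507.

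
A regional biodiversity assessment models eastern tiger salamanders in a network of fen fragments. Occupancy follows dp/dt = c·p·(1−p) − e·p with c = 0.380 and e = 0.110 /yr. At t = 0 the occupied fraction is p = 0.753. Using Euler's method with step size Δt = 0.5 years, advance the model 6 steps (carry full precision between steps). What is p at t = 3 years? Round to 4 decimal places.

Update rule: p ← p + [c·p·(1−p) − e·p]·Δt with Δt = 0.5.
p: 0.75300 → 0.74692  (Δp = -0.00608)
p: 0.74692 → 0.74176  (Δp = -0.00517)
p: 0.74176 → 0.73736  (Δp = -0.00440)
p: 0.73736 → 0.73360  (Δp = -0.00376)
p: 0.73360 → 0.73038  (Δp = -0.00322)
p: 0.73038 → 0.72763  (Δp = -0.00276)

0.7276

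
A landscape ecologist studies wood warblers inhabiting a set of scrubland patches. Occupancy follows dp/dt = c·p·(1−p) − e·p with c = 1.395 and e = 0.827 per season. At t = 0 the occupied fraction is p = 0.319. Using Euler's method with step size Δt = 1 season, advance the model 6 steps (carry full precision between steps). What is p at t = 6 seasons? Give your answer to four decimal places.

Update rule: p ← p + [c·p·(1−p) − e·p]·Δt with Δt = 1.
  1  |  dp/dt·Δt = +0.039235  |  p_1 = 0.358235
  2  |  dp/dt·Δt = +0.024454  |  p_2 = 0.382689
  3  |  dp/dt·Δt = +0.013068  |  p_3 = 0.395757
  4  |  dp/dt·Δt = +0.006300  |  p_4 = 0.402057
  5  |  dp/dt·Δt = +0.002867  |  p_5 = 0.404924
  6  |  dp/dt·Δt = +0.001268  |  p_6 = 0.406192

0.4062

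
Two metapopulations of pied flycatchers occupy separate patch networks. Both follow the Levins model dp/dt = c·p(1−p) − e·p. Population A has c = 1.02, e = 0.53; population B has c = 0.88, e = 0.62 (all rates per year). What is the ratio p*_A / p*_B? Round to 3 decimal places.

1.626

A: p*_A = 1 − 0.53/1.02 = 0.4804.
B: p*_B = 1 − 0.62/0.88 = 0.2955.
p*_A / p*_B = 0.4804/0.2955 = 1.6259.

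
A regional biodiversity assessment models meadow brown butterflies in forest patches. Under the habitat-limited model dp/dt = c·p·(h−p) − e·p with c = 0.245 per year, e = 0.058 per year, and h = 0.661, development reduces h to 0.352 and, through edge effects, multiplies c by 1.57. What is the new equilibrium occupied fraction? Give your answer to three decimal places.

Before: p* = h − e/c = 0.661 − 0.058/0.245 = 0.661 − 0.2367 = 0.4243.
After: c = 0.38465, e = 0.058, h = 0.352; p* = 0.352 − 0.058/0.38465 = 0.2012.

0.201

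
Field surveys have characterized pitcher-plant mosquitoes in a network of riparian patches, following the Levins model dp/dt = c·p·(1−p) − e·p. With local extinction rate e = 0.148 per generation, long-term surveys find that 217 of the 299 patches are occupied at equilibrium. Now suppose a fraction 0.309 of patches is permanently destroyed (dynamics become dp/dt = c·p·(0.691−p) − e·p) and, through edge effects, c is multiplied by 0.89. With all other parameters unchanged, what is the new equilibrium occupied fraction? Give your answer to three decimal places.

Observed p* = 217/299 = 0.72575.
Balance c(1−p*) = e gives c = e/(1 − 0.72575) = 0.148/0.27425 = 0.53965.
New p* = 0.691 − e/c = 0.691 − 0.14800/0.48029 = 0.38285.

0.383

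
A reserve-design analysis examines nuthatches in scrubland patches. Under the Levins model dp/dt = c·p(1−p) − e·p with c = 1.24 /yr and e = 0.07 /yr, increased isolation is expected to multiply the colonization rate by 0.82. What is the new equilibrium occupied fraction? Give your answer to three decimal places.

0.931

Before: p* = 1 − 0.07/1.24 = 0.9435.
After the change, c = 1.0168, e = 0.07, so p* = 1 − 0.07/1.0168 = 0.9312.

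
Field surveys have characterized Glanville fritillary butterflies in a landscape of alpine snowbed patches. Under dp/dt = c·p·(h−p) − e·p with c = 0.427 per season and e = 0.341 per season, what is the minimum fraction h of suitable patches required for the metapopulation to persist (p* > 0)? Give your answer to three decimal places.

0.799

p* = h − e/c is positive only when h > e/c.
h_min = e/c = 0.341/0.427 = 0.7986.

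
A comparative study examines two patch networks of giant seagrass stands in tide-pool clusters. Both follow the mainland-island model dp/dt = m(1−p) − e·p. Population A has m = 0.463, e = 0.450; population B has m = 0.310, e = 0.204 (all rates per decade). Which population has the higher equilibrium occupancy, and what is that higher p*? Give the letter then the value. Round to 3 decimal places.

A: p*_A = m/(m+e) = 0.463/0.9130 = 0.5071.
B: p*_B = 0.310/0.5140 = 0.6031.
B is higher at 0.6031.

B, 0.603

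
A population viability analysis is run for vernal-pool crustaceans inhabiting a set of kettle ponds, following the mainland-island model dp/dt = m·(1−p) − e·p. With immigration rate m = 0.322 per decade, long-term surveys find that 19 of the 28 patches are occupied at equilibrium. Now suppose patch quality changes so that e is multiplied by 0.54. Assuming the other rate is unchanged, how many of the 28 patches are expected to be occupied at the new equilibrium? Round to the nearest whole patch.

Observed p* = 19/28 = 0.67857.
Balance m(1−p*) = e·p* gives e = m(1−p*)/p* = 0.322×0.32143/0.67857 = 0.15253.
New p* = m/(m+e) = 0.32200/(0.32200+0.08237) = 0.79630.
Expected occupied = 28 × 0.79630 = 22.30 ≈ 22.

22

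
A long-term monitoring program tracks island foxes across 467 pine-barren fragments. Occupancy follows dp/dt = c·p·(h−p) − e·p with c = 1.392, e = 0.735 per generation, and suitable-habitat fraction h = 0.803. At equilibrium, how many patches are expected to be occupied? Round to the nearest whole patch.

128

p* = h − e/c = 0.803 − 0.5280 = 0.2750.
Expected occupied patches = N × p* = 467 × 0.2750 = 128.42 ≈ 128.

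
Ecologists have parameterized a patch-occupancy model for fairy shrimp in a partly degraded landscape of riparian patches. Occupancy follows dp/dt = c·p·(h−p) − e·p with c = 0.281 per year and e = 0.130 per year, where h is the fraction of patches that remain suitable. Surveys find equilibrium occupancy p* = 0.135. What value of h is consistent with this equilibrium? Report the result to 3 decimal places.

0.598

At equilibrium c(h−p*) = e, so h = p* + e/c.
h = 0.135 + 0.130/0.281 = 0.135 + 0.4626 = 0.5976.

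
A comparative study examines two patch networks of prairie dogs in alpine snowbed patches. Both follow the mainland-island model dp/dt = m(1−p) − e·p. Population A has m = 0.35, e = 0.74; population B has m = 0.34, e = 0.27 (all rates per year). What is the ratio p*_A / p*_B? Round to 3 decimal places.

0.576

A: p*_A = m/(m+e) = 0.35/1.0900 = 0.3211.
B: p*_B = 0.34/0.6100 = 0.5574.
p*_A / p*_B = 0.3211/0.5574 = 0.5761.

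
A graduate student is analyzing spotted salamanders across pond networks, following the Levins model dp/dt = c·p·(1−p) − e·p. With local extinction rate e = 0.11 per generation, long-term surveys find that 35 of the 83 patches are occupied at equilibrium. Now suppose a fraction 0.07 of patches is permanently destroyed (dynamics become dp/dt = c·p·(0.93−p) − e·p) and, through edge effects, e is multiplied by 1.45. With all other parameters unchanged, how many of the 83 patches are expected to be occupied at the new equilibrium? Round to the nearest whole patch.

8

Observed p* = 35/83 = 0.42169.
Balance c(1−p*) = e gives c = e/(1 − 0.42169) = 0.11/0.57831 = 0.19021.
New p* = 0.93 − e/c = 0.93 − 0.15950/0.19021 = 0.09145.
Expected occupied = 83 × 0.09145 = 7.59 ≈ 8.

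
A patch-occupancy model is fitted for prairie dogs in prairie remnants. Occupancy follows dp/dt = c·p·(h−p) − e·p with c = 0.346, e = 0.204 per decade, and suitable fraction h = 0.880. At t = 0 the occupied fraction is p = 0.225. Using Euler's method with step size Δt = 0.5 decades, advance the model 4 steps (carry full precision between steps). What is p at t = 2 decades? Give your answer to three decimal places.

0.235

Update rule: p ← p + [c·p·(h−p) − e·p]·Δt with Δt = 0.5.
step 1: Δp = +0.00255, p = 0.22755
step 2: Δp = +0.00247, p = 0.23002
step 3: Δp = +0.00240, p = 0.23242
step 4: Δp = +0.00233, p = 0.23475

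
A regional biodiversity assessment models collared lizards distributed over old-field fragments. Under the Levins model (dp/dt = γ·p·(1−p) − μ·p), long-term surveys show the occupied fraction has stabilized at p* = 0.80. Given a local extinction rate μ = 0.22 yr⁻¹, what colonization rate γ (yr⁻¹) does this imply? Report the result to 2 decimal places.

1.10

At equilibrium γ(1−p*) = μ, so γ = μ/(1−p*).
γ = 0.22/(1 − 0.80) = 0.22/0.2000 = 1.1000.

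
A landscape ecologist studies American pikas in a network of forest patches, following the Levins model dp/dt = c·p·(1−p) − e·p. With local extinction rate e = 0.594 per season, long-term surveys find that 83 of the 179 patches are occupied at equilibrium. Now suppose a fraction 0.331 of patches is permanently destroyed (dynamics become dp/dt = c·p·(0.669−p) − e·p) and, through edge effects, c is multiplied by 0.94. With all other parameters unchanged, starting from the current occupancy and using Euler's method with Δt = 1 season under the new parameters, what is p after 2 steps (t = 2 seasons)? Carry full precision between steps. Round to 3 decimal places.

Observed p* = 83/179 = 0.46369.
Balance c(1−p*) = e gives c = e/(1 − 0.46369) = 0.594/0.53631 = 1.10756.
Starting from p₀ = 0.46369; update p ← p + (dp/dt)·Δt with the new parameters.
step 1: Δp = -0.17632, p = 0.28737
step 2: Δp = -0.05652, p = 0.23085

0.231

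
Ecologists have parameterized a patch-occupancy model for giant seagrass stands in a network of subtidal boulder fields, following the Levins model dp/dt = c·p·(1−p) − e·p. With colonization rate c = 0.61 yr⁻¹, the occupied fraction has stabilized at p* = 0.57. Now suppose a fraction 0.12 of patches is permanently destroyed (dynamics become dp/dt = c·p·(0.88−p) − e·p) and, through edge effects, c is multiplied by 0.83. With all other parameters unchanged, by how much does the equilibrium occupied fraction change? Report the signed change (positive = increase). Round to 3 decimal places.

Balance c(1−p*) = e gives e = 0.61×(1 − 0.57000) = 0.26230.
New p* = 0.88 − e/c = 0.88 − 0.26230/0.50630 = 0.36193.
Δp* = 0.36193 − 0.57000 = -0.20807.

-0.208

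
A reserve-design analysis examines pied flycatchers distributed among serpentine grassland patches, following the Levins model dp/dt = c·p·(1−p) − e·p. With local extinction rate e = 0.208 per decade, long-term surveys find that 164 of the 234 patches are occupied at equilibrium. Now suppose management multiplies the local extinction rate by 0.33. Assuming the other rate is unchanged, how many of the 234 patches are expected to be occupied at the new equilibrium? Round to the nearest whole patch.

211

Observed p* = 164/234 = 0.70085.
Balance c(1−p*) = e gives c = e/(1 − 0.70085) = 0.208/0.29915 = 0.69530.
New p* = 1 − e/c = 1 − 0.06864/0.69530 = 0.90128.
Expected occupied = 234 × 0.90128 = 210.90 ≈ 211.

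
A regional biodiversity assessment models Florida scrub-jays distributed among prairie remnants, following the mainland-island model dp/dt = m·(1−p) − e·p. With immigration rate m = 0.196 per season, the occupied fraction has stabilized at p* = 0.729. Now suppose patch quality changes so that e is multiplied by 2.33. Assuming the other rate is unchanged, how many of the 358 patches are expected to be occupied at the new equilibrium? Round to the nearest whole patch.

192

Balance m(1−p*) = e·p* gives e = m(1−p*)/p* = 0.196×0.27100/0.72900 = 0.07286.
New p* = m/(m+e) = 0.19600/(0.19600+0.16976) = 0.53587.
Expected occupied = 358 × 0.53587 = 191.84 ≈ 192.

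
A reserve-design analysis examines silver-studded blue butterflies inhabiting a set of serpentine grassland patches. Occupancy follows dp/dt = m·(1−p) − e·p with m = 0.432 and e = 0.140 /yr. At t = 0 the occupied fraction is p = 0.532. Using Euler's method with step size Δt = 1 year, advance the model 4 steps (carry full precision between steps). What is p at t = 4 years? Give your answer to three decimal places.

0.748

Update rule: p ← p + [m·(1−p) − e·p]·Δt with Δt = 1.
step 1: Δp = +0.12770, p = 0.65970
step 2: Δp = +0.05465, p = 0.71435
step 3: Δp = +0.02339, p = 0.73774
step 4: Δp = +0.01001, p = 0.74775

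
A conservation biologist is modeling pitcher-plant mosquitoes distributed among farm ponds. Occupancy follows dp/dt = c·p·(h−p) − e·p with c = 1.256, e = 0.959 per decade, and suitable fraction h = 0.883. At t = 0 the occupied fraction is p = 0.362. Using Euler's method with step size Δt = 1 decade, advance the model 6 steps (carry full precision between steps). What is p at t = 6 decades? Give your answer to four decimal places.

0.1515

Update rule: p ← p + [c·p·(h−p) − e·p]·Δt with Δt = 1.
  1  |  dp/dt·Δt = -0.110274  |  p_1 = 0.251726
  2  |  dp/dt·Δt = -0.041817  |  p_2 = 0.209909
  3  |  dp/dt·Δt = -0.023845  |  p_3 = 0.186064
  4  |  dp/dt·Δt = -0.015564  |  p_4 = 0.170500
  5  |  dp/dt·Δt = -0.010929  |  p_5 = 0.159571
  6  |  dp/dt·Δt = -0.008038  |  p_6 = 0.151533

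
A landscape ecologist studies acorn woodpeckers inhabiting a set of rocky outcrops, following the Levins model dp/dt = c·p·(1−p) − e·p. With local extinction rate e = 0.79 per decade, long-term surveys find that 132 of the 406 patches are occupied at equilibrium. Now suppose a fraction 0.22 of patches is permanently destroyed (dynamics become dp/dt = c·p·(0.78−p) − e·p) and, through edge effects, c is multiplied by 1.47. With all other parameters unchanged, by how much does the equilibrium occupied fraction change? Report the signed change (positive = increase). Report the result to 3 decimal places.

-0.004

Observed p* = 132/406 = 0.32512.
Balance c(1−p*) = e gives c = e/(1 − 0.32512) = 0.79/0.67488 = 1.17058.
New p* = 0.78 − e/c = 0.78 − 0.79000/1.72075 = 0.32090.
Δp* = 0.32090 − 0.32512 = -0.00422.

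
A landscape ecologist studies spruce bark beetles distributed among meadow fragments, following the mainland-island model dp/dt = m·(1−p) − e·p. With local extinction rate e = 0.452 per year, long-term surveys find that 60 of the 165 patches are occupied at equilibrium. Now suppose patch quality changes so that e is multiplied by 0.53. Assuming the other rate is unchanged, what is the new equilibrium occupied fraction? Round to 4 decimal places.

0.5188

Observed p* = 60/165 = 0.36364.
Balance m(1−p*) = e·p* gives m = e·p*/(1−p*) = 0.452×0.36364/0.63636 = 0.25829.
New p* = m/(m+e) = 0.25829/(0.25829+0.23956) = 0.51881.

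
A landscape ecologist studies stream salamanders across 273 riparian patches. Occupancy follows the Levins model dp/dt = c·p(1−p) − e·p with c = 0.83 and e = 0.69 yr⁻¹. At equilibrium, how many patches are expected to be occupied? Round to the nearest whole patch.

p* = 1 − e/c = 1 − 0.69/0.83 = 0.1687.
Expected occupied patches = N × p* = 273 × 0.1687 = 46.05 ≈ 46.

46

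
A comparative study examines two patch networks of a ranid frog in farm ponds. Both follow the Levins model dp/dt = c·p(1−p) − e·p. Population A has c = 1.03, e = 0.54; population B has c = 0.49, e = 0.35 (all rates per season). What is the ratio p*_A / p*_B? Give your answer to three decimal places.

1.665

A: p*_A = 1 − 0.54/1.03 = 0.4757.
B: p*_B = 1 − 0.35/0.49 = 0.2857.
p*_A / p*_B = 0.4757/0.2857 = 1.6650.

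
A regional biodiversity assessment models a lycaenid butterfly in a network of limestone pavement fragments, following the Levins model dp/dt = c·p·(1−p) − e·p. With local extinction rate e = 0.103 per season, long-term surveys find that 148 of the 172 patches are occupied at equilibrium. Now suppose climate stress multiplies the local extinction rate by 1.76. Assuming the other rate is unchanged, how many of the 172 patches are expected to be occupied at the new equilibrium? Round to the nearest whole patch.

130

Observed p* = 148/172 = 0.86047.
Balance c(1−p*) = e gives c = e/(1 − 0.86047) = 0.103/0.13953 = 0.73819.
New p* = 1 − e/c = 1 − 0.18128/0.73819 = 0.75443.
Expected occupied = 172 × 0.75443 = 129.76 ≈ 130.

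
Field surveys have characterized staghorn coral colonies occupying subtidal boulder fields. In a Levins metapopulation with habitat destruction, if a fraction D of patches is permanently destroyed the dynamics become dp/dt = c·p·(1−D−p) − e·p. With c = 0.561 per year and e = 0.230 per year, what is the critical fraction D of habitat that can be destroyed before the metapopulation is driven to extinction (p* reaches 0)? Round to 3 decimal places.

0.590

The nontrivial equilibrium is p* = (1−D) − e/c; extinction occurs when this hits zero.
So D_crit = 1 − e/c = 1 − 0.230/0.561 = 1 − 0.4100 = 0.5900.
This equals the undisturbed p*, a classic result of Lande's extension.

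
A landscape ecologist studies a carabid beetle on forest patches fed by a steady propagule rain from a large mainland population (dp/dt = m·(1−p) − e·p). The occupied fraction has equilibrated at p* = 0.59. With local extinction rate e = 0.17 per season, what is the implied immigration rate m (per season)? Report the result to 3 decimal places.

0.245

At equilibrium m(1−p*) = e·p*, so m = e·p*/(1−p*).
m = 0.17 × 0.59 / 0.4100 = 0.1003/0.4100 = 0.2446.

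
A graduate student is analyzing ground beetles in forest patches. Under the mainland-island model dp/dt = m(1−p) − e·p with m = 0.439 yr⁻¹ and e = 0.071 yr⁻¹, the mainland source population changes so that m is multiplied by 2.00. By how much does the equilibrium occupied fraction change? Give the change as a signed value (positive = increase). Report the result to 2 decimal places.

Before: p* = 0.439/(0.439+0.071) = 0.8608.
After: m = 0.878, e = 0.071; p* = 0.878/0.9490 = 0.9252.
Δp* = 0.9252 − 0.8608 = +0.0644.

0.06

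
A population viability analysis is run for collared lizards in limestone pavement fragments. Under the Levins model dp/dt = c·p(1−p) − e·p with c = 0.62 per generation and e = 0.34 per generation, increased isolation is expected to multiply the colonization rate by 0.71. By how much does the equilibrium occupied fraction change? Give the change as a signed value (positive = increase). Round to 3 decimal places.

-0.224

Before: p* = 1 − 0.34/0.62 = 0.4516.
After the change, c = 0.4402, e = 0.34, so p* = 1 − 0.34/0.4402 = 0.2276.
Δp* = 0.2276 − 0.4516 = -0.2240.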